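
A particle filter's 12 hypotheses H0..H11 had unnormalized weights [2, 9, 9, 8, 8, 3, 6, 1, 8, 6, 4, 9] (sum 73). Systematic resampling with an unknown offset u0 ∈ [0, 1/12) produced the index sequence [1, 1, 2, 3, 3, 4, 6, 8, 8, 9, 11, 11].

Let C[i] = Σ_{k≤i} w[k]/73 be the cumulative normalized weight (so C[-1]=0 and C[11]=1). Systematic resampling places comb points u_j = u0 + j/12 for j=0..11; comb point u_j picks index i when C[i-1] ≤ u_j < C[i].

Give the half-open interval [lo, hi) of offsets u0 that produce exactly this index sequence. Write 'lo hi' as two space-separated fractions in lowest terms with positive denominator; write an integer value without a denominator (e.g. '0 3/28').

41/876 11/219

C = [2/73, 11/73, 20/73, 28/73, 36/73, 39/73, 45/73, 46/73, 54/73, 60/73, 64/73, 1]
j=0 picked index 1: u0 ∈ [2/73, 11/73)
j=1 picked index 1: u0 ∈ [-49/876, 59/876)
j=2 picked index 2: u0 ∈ [-7/438, 47/438)
j=3 picked index 3: u0 ∈ [7/292, 39/292)
j=4 picked index 3: u0 ∈ [-13/219, 11/219)
j=5 picked index 4: u0 ∈ [-29/876, 67/876)
j=6 picked index 6: u0 ∈ [5/146, 17/146)
j=7 picked index 8: u0 ∈ [41/876, 137/876)
j=8 picked index 8: u0 ∈ [-8/219, 16/219)
j=9 picked index 9: u0 ∈ [-3/292, 21/292)
j=10 picked index 11: u0 ∈ [19/438, 1/6)
j=11 picked index 11: u0 ∈ [-35/876, 1/12)
intersection: [41/876, 11/219)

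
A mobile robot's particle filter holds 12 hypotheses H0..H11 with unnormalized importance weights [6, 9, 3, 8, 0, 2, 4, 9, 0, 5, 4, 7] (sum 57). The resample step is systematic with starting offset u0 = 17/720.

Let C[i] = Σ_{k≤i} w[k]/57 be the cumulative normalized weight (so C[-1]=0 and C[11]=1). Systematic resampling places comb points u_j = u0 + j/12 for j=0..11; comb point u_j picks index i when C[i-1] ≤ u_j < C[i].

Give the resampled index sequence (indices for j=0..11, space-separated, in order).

0 1 1 2 3 3 6 7 7 9 10 11

C = [2/19, 5/19, 6/19, 26/57, 26/57, 28/57, 32/57, 41/57, 41/57, 46/57, 50/57, 1]
j=0: u_0=17/720 ∈ [0, 2/19) → index 0
j=1: u_1=77/720 ∈ [2/19, 5/19) → index 1
j=2: u_2=137/720 ∈ [2/19, 5/19) → index 1
j=3: u_3=197/720 ∈ [5/19, 6/19) → index 2
j=4: u_4=257/720 ∈ [6/19, 26/57) → index 3
j=5: u_5=317/720 ∈ [6/19, 26/57) → index 3
j=6: u_6=377/720 ∈ [28/57, 32/57) → index 6
j=7: u_7=437/720 ∈ [32/57, 41/57) → index 7
j=8: u_8=497/720 ∈ [32/57, 41/57) → index 7
j=9: u_9=557/720 ∈ [41/57, 46/57) → index 9
j=10: u_10=617/720 ∈ [46/57, 50/57) → index 10
j=11: u_11=677/720 ∈ [50/57, 1) → index 11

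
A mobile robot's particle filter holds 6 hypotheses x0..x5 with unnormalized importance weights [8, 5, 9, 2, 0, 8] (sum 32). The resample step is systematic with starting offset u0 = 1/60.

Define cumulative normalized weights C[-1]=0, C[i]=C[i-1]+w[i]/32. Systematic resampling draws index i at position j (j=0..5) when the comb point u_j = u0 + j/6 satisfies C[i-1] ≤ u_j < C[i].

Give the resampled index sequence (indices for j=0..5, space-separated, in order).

C = [1/4, 13/32, 11/16, 3/4, 3/4, 1]
j=0: u_0=1/60 ∈ [0, 1/4) → index 0
j=1: u_1=11/60 ∈ [0, 1/4) → index 0
j=2: u_2=7/20 ∈ [1/4, 13/32) → index 1
j=3: u_3=31/60 ∈ [13/32, 11/16) → index 2
j=4: u_4=41/60 ∈ [13/32, 11/16) → index 2
j=5: u_5=17/20 ∈ [3/4, 1) → index 5

0 0 1 2 2 5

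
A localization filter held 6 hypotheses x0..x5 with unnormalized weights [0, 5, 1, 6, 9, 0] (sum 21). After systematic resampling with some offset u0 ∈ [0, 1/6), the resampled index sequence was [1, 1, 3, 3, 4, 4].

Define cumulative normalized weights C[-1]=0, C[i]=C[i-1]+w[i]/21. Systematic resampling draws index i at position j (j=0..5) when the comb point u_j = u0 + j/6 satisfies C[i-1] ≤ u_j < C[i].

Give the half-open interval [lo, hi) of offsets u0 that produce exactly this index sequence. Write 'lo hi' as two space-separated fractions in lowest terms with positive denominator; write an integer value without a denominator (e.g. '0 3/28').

C = [0, 5/21, 2/7, 4/7, 1, 1]
j=0 picked index 1: u0 ∈ [0, 5/21)
j=1 picked index 1: u0 ∈ [-1/6, 1/14)
j=2 picked index 3: u0 ∈ [-1/21, 5/21)
j=3 picked index 3: u0 ∈ [-3/14, 1/14)
j=4 picked index 4: u0 ∈ [-2/21, 1/3)
j=5 picked index 4: u0 ∈ [-11/42, 1/6)
intersection: [0, 1/14)

0 1/14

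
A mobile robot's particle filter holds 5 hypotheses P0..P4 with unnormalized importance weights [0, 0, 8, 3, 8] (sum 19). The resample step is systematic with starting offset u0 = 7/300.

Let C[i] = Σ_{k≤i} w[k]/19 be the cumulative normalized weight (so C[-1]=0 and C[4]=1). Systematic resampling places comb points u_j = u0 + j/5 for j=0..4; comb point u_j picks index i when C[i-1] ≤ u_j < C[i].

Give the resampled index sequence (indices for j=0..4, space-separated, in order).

2 2 3 4 4

C = [0, 0, 8/19, 11/19, 1]
j=0: u_0=7/300 ∈ [0, 8/19) → index 2
j=1: u_1=67/300 ∈ [0, 8/19) → index 2
j=2: u_2=127/300 ∈ [8/19, 11/19) → index 3
j=3: u_3=187/300 ∈ [11/19, 1) → index 4
j=4: u_4=247/300 ∈ [11/19, 1) → index 4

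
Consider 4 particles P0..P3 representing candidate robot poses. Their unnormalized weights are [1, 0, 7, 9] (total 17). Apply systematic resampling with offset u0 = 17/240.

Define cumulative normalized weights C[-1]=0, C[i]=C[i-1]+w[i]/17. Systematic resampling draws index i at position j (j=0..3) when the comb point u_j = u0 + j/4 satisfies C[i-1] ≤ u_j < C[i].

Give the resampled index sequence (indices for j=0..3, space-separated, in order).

C = [1/17, 1/17, 8/17, 1]
j=0: u_0=17/240 ∈ [1/17, 8/17) → index 2
j=1: u_1=77/240 ∈ [1/17, 8/17) → index 2
j=2: u_2=137/240 ∈ [8/17, 1) → index 3
j=3: u_3=197/240 ∈ [8/17, 1) → index 3

2 2 3 3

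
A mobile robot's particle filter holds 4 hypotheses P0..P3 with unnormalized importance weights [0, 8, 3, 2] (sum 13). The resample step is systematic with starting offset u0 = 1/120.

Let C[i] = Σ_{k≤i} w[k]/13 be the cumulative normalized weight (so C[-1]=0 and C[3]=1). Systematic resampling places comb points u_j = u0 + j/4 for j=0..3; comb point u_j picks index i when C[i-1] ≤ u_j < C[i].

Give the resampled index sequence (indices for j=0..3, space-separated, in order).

C = [0, 8/13, 11/13, 1]
j=0: u_0=1/120 ∈ [0, 8/13) → index 1
j=1: u_1=31/120 ∈ [0, 8/13) → index 1
j=2: u_2=61/120 ∈ [0, 8/13) → index 1
j=3: u_3=91/120 ∈ [8/13, 11/13) → index 2

1 1 1 2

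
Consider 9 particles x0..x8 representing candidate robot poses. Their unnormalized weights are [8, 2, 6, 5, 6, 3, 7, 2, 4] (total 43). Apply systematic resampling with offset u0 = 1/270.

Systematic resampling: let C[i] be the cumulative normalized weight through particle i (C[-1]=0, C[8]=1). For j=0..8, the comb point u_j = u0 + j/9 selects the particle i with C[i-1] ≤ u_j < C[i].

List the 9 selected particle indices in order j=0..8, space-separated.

0 0 1 2 3 4 5 6 7

C = [8/43, 10/43, 16/43, 21/43, 27/43, 30/43, 37/43, 39/43, 1]
j=0: u_0=1/270 ∈ [0, 8/43) → index 0
j=1: u_1=31/270 ∈ [0, 8/43) → index 0
j=2: u_2=61/270 ∈ [8/43, 10/43) → index 1
j=3: u_3=91/270 ∈ [10/43, 16/43) → index 2
j=4: u_4=121/270 ∈ [16/43, 21/43) → index 3
j=5: u_5=151/270 ∈ [21/43, 27/43) → index 4
j=6: u_6=181/270 ∈ [27/43, 30/43) → index 5
j=7: u_7=211/270 ∈ [30/43, 37/43) → index 6
j=8: u_8=241/270 ∈ [37/43, 39/43) → index 7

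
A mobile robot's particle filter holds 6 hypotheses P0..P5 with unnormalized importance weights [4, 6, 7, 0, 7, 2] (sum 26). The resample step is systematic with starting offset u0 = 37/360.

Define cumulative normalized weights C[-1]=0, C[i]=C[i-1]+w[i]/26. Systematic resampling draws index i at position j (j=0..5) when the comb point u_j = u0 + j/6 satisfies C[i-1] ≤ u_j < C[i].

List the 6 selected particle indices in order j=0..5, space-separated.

0 1 2 2 4 5

C = [2/13, 5/13, 17/26, 17/26, 12/13, 1]
j=0: u_0=37/360 ∈ [0, 2/13) → index 0
j=1: u_1=97/360 ∈ [2/13, 5/13) → index 1
j=2: u_2=157/360 ∈ [5/13, 17/26) → index 2
j=3: u_3=217/360 ∈ [5/13, 17/26) → index 2
j=4: u_4=277/360 ∈ [17/26, 12/13) → index 4
j=5: u_5=337/360 ∈ [12/13, 1) → index 5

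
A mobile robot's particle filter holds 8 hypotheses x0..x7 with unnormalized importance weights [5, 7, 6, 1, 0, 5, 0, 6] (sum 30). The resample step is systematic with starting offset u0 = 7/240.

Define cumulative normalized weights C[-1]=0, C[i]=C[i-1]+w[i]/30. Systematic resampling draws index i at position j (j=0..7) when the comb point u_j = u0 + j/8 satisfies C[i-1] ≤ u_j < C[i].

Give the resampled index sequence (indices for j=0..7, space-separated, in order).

C = [1/6, 2/5, 3/5, 19/30, 19/30, 4/5, 4/5, 1]
j=0: u_0=7/240 ∈ [0, 1/6) → index 0
j=1: u_1=37/240 ∈ [0, 1/6) → index 0
j=2: u_2=67/240 ∈ [1/6, 2/5) → index 1
j=3: u_3=97/240 ∈ [2/5, 3/5) → index 2
j=4: u_4=127/240 ∈ [2/5, 3/5) → index 2
j=5: u_5=157/240 ∈ [19/30, 4/5) → index 5
j=6: u_6=187/240 ∈ [19/30, 4/5) → index 5
j=7: u_7=217/240 ∈ [4/5, 1) → index 7

0 0 1 2 2 5 5 7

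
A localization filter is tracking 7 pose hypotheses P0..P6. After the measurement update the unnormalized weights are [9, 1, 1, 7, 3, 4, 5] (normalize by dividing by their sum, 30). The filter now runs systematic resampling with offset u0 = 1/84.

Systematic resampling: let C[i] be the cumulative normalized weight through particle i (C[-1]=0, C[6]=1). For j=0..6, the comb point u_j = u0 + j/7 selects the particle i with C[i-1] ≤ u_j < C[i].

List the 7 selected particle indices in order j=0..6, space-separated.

0 0 0 3 3 5 6

C = [3/10, 1/3, 11/30, 3/5, 7/10, 5/6, 1]
j=0: u_0=1/84 ∈ [0, 3/10) → index 0
j=1: u_1=13/84 ∈ [0, 3/10) → index 0
j=2: u_2=25/84 ∈ [0, 3/10) → index 0
j=3: u_3=37/84 ∈ [11/30, 3/5) → index 3
j=4: u_4=7/12 ∈ [11/30, 3/5) → index 3
j=5: u_5=61/84 ∈ [7/10, 5/6) → index 5
j=6: u_6=73/84 ∈ [5/6, 1) → index 6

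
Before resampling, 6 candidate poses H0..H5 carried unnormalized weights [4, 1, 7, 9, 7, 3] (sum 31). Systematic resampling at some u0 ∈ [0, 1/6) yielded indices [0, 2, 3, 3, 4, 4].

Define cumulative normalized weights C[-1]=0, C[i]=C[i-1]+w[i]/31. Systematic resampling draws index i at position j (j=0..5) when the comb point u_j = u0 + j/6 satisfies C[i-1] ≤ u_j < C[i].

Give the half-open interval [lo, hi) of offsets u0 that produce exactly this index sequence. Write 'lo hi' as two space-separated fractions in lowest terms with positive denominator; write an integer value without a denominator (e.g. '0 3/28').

C = [4/31, 5/31, 12/31, 21/31, 28/31, 1]
j=0 picked index 0: u0 ∈ [0, 4/31)
j=1 picked index 2: u0 ∈ [-1/186, 41/186)
j=2 picked index 3: u0 ∈ [5/93, 32/93)
j=3 picked index 3: u0 ∈ [-7/62, 11/62)
j=4 picked index 4: u0 ∈ [1/93, 22/93)
j=5 picked index 4: u0 ∈ [-29/186, 13/186)
intersection: [5/93, 13/186)

5/93 13/186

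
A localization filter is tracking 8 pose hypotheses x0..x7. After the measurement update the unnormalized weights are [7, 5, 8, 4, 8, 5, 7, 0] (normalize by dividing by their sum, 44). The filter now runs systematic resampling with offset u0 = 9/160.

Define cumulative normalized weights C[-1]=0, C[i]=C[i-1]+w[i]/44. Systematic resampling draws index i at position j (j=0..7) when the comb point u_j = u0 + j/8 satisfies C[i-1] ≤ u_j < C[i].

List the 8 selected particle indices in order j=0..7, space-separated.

C = [7/44, 3/11, 5/11, 6/11, 8/11, 37/44, 1, 1]
j=0: u_0=9/160 ∈ [0, 7/44) → index 0
j=1: u_1=29/160 ∈ [7/44, 3/11) → index 1
j=2: u_2=49/160 ∈ [3/11, 5/11) → index 2
j=3: u_3=69/160 ∈ [3/11, 5/11) → index 2
j=4: u_4=89/160 ∈ [6/11, 8/11) → index 4
j=5: u_5=109/160 ∈ [6/11, 8/11) → index 4
j=6: u_6=129/160 ∈ [8/11, 37/44) → index 5
j=7: u_7=149/160 ∈ [37/44, 1) → index 6

0 1 2 2 4 4 5 6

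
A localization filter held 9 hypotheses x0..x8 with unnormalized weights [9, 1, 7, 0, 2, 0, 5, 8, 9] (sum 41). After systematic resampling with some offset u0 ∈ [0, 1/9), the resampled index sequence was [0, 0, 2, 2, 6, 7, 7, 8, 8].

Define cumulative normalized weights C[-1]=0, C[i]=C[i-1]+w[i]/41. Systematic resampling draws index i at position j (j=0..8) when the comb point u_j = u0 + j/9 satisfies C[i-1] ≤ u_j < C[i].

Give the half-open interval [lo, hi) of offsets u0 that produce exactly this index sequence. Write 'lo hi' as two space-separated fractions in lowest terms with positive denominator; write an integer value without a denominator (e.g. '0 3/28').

11/369 10/123

C = [9/41, 10/41, 17/41, 17/41, 19/41, 19/41, 24/41, 32/41, 1]
j=0 picked index 0: u0 ∈ [0, 9/41)
j=1 picked index 0: u0 ∈ [-1/9, 40/369)
j=2 picked index 2: u0 ∈ [8/369, 71/369)
j=3 picked index 2: u0 ∈ [-11/123, 10/123)
j=4 picked index 6: u0 ∈ [7/369, 52/369)
j=5 picked index 7: u0 ∈ [11/369, 83/369)
j=6 picked index 7: u0 ∈ [-10/123, 14/123)
j=7 picked index 8: u0 ∈ [1/369, 2/9)
j=8 picked index 8: u0 ∈ [-40/369, 1/9)
intersection: [11/369, 10/123)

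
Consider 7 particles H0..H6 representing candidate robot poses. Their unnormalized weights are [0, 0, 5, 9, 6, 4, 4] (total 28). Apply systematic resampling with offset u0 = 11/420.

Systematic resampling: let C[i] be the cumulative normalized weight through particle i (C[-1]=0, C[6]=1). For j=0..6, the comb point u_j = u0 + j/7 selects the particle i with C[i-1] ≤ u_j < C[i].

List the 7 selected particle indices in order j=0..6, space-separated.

2 2 3 3 4 5 6

C = [0, 0, 5/28, 1/2, 5/7, 6/7, 1]
j=0: u_0=11/420 ∈ [0, 5/28) → index 2
j=1: u_1=71/420 ∈ [0, 5/28) → index 2
j=2: u_2=131/420 ∈ [5/28, 1/2) → index 3
j=3: u_3=191/420 ∈ [5/28, 1/2) → index 3
j=4: u_4=251/420 ∈ [1/2, 5/7) → index 4
j=5: u_5=311/420 ∈ [5/7, 6/7) → index 5
j=6: u_6=53/60 ∈ [6/7, 1) → index 6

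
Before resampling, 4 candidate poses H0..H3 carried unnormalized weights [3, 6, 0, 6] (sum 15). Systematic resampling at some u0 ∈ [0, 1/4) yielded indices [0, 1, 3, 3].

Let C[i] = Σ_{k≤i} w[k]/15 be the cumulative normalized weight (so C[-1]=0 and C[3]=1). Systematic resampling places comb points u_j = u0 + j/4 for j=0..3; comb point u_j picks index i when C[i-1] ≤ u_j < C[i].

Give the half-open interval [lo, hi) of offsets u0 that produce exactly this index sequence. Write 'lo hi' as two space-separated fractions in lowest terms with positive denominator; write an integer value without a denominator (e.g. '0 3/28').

C = [1/5, 3/5, 3/5, 1]
j=0 picked index 0: u0 ∈ [0, 1/5)
j=1 picked index 1: u0 ∈ [-1/20, 7/20)
j=2 picked index 3: u0 ∈ [1/10, 1/2)
j=3 picked index 3: u0 ∈ [-3/20, 1/4)
intersection: [1/10, 1/5)

1/10 1/5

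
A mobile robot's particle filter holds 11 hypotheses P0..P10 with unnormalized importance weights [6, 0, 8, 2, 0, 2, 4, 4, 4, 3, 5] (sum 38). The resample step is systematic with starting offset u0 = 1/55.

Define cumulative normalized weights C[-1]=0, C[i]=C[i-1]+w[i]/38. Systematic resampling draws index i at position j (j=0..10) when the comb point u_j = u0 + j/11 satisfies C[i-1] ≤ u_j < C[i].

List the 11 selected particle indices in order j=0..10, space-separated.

C = [3/19, 3/19, 7/19, 8/19, 8/19, 9/19, 11/19, 13/19, 15/19, 33/38, 1]
j=0: u_0=1/55 ∈ [0, 3/19) → index 0
j=1: u_1=6/55 ∈ [0, 3/19) → index 0
j=2: u_2=1/5 ∈ [3/19, 7/19) → index 2
j=3: u_3=16/55 ∈ [3/19, 7/19) → index 2
j=4: u_4=21/55 ∈ [7/19, 8/19) → index 3
j=5: u_5=26/55 ∈ [8/19, 9/19) → index 5
j=6: u_6=31/55 ∈ [9/19, 11/19) → index 6
j=7: u_7=36/55 ∈ [11/19, 13/19) → index 7
j=8: u_8=41/55 ∈ [13/19, 15/19) → index 8
j=9: u_9=46/55 ∈ [15/19, 33/38) → index 9
j=10: u_10=51/55 ∈ [33/38, 1) → index 10

0 0 2 2 3 5 6 7 8 9 10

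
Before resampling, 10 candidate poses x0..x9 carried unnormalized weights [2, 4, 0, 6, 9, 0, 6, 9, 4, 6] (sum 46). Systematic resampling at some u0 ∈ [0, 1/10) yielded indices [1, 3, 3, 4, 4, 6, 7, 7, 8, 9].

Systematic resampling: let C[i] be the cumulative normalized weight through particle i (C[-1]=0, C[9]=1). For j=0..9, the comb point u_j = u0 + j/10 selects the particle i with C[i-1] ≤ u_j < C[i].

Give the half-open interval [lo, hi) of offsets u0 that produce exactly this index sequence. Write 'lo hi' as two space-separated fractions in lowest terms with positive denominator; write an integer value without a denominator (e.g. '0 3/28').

C = [1/23, 3/23, 3/23, 6/23, 21/46, 21/46, 27/46, 18/23, 20/23, 1]
j=0 picked index 1: u0 ∈ [1/23, 3/23)
j=1 picked index 3: u0 ∈ [7/230, 37/230)
j=2 picked index 3: u0 ∈ [-8/115, 7/115)
j=3 picked index 4: u0 ∈ [-9/230, 18/115)
j=4 picked index 4: u0 ∈ [-16/115, 13/230)
j=5 picked index 6: u0 ∈ [-1/23, 2/23)
j=6 picked index 7: u0 ∈ [-3/230, 21/115)
j=7 picked index 7: u0 ∈ [-13/115, 19/230)
j=8 picked index 8: u0 ∈ [-2/115, 8/115)
j=9 picked index 9: u0 ∈ [-7/230, 1/10)
intersection: [1/23, 13/230)

1/23 13/230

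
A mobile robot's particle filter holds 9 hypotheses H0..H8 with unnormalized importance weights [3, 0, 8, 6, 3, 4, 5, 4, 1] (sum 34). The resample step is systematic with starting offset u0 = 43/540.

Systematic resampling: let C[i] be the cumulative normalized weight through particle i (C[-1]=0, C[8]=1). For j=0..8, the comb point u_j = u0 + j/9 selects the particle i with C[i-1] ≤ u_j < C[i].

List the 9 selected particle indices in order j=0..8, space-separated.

0 2 2 3 4 5 6 7 7

C = [3/34, 3/34, 11/34, 1/2, 10/17, 12/17, 29/34, 33/34, 1]
j=0: u_0=43/540 ∈ [0, 3/34) → index 0
j=1: u_1=103/540 ∈ [3/34, 11/34) → index 2
j=2: u_2=163/540 ∈ [3/34, 11/34) → index 2
j=3: u_3=223/540 ∈ [11/34, 1/2) → index 3
j=4: u_4=283/540 ∈ [1/2, 10/17) → index 4
j=5: u_5=343/540 ∈ [10/17, 12/17) → index 5
j=6: u_6=403/540 ∈ [12/17, 29/34) → index 6
j=7: u_7=463/540 ∈ [29/34, 33/34) → index 7
j=8: u_8=523/540 ∈ [29/34, 33/34) → index 7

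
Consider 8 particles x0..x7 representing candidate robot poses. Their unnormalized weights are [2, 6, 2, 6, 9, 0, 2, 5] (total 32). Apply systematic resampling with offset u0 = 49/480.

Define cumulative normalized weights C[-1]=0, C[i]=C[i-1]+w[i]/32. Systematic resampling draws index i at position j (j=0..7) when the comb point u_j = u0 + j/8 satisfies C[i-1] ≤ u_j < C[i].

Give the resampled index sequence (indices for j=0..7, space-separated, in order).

C = [1/16, 1/4, 5/16, 1/2, 25/32, 25/32, 27/32, 1]
j=0: u_0=49/480 ∈ [1/16, 1/4) → index 1
j=1: u_1=109/480 ∈ [1/16, 1/4) → index 1
j=2: u_2=169/480 ∈ [5/16, 1/2) → index 3
j=3: u_3=229/480 ∈ [5/16, 1/2) → index 3
j=4: u_4=289/480 ∈ [1/2, 25/32) → index 4
j=5: u_5=349/480 ∈ [1/2, 25/32) → index 4
j=6: u_6=409/480 ∈ [27/32, 1) → index 7
j=7: u_7=469/480 ∈ [27/32, 1) → index 7

1 1 3 3 4 4 7 7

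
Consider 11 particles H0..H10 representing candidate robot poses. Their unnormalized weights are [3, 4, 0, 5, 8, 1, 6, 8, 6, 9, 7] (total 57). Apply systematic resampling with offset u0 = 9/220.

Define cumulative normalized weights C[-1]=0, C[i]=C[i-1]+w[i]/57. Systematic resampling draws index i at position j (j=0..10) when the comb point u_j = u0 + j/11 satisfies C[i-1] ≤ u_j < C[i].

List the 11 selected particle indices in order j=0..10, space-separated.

0 3 4 4 6 7 7 8 9 9 10

C = [1/19, 7/57, 7/57, 4/19, 20/57, 7/19, 9/19, 35/57, 41/57, 50/57, 1]
j=0: u_0=9/220 ∈ [0, 1/19) → index 0
j=1: u_1=29/220 ∈ [7/57, 4/19) → index 3
j=2: u_2=49/220 ∈ [4/19, 20/57) → index 4
j=3: u_3=69/220 ∈ [4/19, 20/57) → index 4
j=4: u_4=89/220 ∈ [7/19, 9/19) → index 6
j=5: u_5=109/220 ∈ [9/19, 35/57) → index 7
j=6: u_6=129/220 ∈ [9/19, 35/57) → index 7
j=7: u_7=149/220 ∈ [35/57, 41/57) → index 8
j=8: u_8=169/220 ∈ [41/57, 50/57) → index 9
j=9: u_9=189/220 ∈ [41/57, 50/57) → index 9
j=10: u_10=19/20 ∈ [50/57, 1) → index 10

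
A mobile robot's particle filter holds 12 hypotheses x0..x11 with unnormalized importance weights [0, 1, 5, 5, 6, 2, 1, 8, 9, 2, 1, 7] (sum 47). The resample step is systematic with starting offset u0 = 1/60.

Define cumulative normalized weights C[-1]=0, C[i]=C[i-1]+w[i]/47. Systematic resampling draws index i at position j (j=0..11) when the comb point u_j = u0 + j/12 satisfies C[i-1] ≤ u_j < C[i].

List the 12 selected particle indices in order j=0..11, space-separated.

C = [0, 1/47, 6/47, 11/47, 17/47, 19/47, 20/47, 28/47, 37/47, 39/47, 40/47, 1]
j=0: u_0=1/60 ∈ [0, 1/47) → index 1
j=1: u_1=1/10 ∈ [1/47, 6/47) → index 2
j=2: u_2=11/60 ∈ [6/47, 11/47) → index 3
j=3: u_3=4/15 ∈ [11/47, 17/47) → index 4
j=4: u_4=7/20 ∈ [11/47, 17/47) → index 4
j=5: u_5=13/30 ∈ [20/47, 28/47) → index 7
j=6: u_6=31/60 ∈ [20/47, 28/47) → index 7
j=7: u_7=3/5 ∈ [28/47, 37/47) → index 8
j=8: u_8=41/60 ∈ [28/47, 37/47) → index 8
j=9: u_9=23/30 ∈ [28/47, 37/47) → index 8
j=10: u_10=17/20 ∈ [39/47, 40/47) → index 10
j=11: u_11=14/15 ∈ [40/47, 1) → index 11

1 2 3 4 4 7 7 8 8 8 10 11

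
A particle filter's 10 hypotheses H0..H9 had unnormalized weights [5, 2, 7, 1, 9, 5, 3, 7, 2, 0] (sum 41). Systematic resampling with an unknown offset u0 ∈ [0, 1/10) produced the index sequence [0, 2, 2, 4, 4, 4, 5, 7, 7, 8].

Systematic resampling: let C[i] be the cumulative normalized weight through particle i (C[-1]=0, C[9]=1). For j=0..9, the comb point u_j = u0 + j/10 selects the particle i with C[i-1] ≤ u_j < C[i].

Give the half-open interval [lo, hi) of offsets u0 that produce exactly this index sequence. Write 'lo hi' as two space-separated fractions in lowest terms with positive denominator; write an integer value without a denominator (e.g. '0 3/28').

C = [5/41, 7/41, 14/41, 15/41, 24/41, 29/41, 32/41, 39/41, 1, 1]
j=0 picked index 0: u0 ∈ [0, 5/41)
j=1 picked index 2: u0 ∈ [29/410, 99/410)
j=2 picked index 2: u0 ∈ [-6/205, 29/205)
j=3 picked index 4: u0 ∈ [27/410, 117/410)
j=4 picked index 4: u0 ∈ [-7/205, 38/205)
j=5 picked index 4: u0 ∈ [-11/82, 7/82)
j=6 picked index 5: u0 ∈ [-3/205, 22/205)
j=7 picked index 7: u0 ∈ [33/410, 103/410)
j=8 picked index 7: u0 ∈ [-4/205, 31/205)
j=9 picked index 8: u0 ∈ [21/410, 1/10)
intersection: [33/410, 7/82)

33/410 7/82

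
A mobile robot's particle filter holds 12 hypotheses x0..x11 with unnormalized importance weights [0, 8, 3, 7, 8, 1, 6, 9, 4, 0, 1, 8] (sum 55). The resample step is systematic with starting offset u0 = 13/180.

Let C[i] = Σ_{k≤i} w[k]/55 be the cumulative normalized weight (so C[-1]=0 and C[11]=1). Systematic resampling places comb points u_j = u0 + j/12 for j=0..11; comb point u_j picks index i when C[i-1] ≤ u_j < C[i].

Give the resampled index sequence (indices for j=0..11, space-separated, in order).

1 2 3 3 4 5 6 7 7 8 11 11

C = [0, 8/55, 1/5, 18/55, 26/55, 27/55, 3/5, 42/55, 46/55, 46/55, 47/55, 1]
j=0: u_0=13/180 ∈ [0, 8/55) → index 1
j=1: u_1=7/45 ∈ [8/55, 1/5) → index 2
j=2: u_2=43/180 ∈ [1/5, 18/55) → index 3
j=3: u_3=29/90 ∈ [1/5, 18/55) → index 3
j=4: u_4=73/180 ∈ [18/55, 26/55) → index 4
j=5: u_5=22/45 ∈ [26/55, 27/55) → index 5
j=6: u_6=103/180 ∈ [27/55, 3/5) → index 6
j=7: u_7=59/90 ∈ [3/5, 42/55) → index 7
j=8: u_8=133/180 ∈ [3/5, 42/55) → index 7
j=9: u_9=37/45 ∈ [42/55, 46/55) → index 8
j=10: u_10=163/180 ∈ [47/55, 1) → index 11
j=11: u_11=89/90 ∈ [47/55, 1) → index 11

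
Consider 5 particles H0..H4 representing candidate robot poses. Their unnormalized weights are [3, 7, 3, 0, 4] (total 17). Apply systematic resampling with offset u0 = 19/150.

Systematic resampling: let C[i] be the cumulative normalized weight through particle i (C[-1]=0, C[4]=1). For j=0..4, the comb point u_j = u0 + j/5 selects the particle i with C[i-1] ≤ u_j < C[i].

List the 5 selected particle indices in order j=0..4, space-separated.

C = [3/17, 10/17, 13/17, 13/17, 1]
j=0: u_0=19/150 ∈ [0, 3/17) → index 0
j=1: u_1=49/150 ∈ [3/17, 10/17) → index 1
j=2: u_2=79/150 ∈ [3/17, 10/17) → index 1
j=3: u_3=109/150 ∈ [10/17, 13/17) → index 2
j=4: u_4=139/150 ∈ [13/17, 1) → index 4

0 1 1 2 4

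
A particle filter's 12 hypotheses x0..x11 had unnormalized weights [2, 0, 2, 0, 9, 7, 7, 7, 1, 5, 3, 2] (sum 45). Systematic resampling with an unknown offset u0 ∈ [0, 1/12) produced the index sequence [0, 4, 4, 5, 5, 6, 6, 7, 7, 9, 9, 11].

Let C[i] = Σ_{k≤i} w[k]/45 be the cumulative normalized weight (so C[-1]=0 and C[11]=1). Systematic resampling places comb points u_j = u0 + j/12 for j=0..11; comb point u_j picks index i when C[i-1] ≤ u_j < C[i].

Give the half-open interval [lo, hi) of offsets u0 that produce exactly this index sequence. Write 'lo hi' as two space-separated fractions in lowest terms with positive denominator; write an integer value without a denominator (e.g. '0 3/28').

C = [2/45, 2/45, 4/45, 4/45, 13/45, 4/9, 3/5, 34/45, 7/9, 8/9, 43/45, 1]
j=0 picked index 0: u0 ∈ [0, 2/45)
j=1 picked index 4: u0 ∈ [1/180, 37/180)
j=2 picked index 4: u0 ∈ [-7/90, 11/90)
j=3 picked index 5: u0 ∈ [7/180, 7/36)
j=4 picked index 5: u0 ∈ [-2/45, 1/9)
j=5 picked index 6: u0 ∈ [1/36, 11/60)
j=6 picked index 6: u0 ∈ [-1/18, 1/10)
j=7 picked index 7: u0 ∈ [1/60, 31/180)
j=8 picked index 7: u0 ∈ [-1/15, 4/45)
j=9 picked index 9: u0 ∈ [1/36, 5/36)
j=10 picked index 9: u0 ∈ [-1/18, 1/18)
j=11 picked index 11: u0 ∈ [7/180, 1/12)
intersection: [7/180, 2/45)

7/180 2/45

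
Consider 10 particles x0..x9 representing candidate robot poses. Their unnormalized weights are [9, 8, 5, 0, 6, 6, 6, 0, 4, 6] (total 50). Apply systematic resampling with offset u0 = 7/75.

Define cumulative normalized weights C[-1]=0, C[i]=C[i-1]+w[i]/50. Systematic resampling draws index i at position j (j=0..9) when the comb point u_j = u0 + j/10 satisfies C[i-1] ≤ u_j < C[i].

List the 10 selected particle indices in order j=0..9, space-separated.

0 1 1 2 4 5 6 6 9 9

C = [9/50, 17/50, 11/25, 11/25, 14/25, 17/25, 4/5, 4/5, 22/25, 1]
j=0: u_0=7/75 ∈ [0, 9/50) → index 0
j=1: u_1=29/150 ∈ [9/50, 17/50) → index 1
j=2: u_2=22/75 ∈ [9/50, 17/50) → index 1
j=3: u_3=59/150 ∈ [17/50, 11/25) → index 2
j=4: u_4=37/75 ∈ [11/25, 14/25) → index 4
j=5: u_5=89/150 ∈ [14/25, 17/25) → index 5
j=6: u_6=52/75 ∈ [17/25, 4/5) → index 6
j=7: u_7=119/150 ∈ [17/25, 4/5) → index 6
j=8: u_8=67/75 ∈ [22/25, 1) → index 9
j=9: u_9=149/150 ∈ [22/25, 1) → index 9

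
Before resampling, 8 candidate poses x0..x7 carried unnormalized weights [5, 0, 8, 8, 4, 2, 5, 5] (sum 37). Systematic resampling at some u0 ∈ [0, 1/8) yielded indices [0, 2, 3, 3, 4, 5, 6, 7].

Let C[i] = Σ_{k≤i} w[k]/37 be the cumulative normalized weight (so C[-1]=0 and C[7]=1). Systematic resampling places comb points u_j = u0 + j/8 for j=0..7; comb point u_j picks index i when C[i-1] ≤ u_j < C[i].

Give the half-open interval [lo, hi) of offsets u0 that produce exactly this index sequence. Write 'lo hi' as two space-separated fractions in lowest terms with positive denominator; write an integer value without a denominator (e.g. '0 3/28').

15/148 31/296

C = [5/37, 5/37, 13/37, 21/37, 25/37, 27/37, 32/37, 1]
j=0 picked index 0: u0 ∈ [0, 5/37)
j=1 picked index 2: u0 ∈ [3/296, 67/296)
j=2 picked index 3: u0 ∈ [15/148, 47/148)
j=3 picked index 3: u0 ∈ [-7/296, 57/296)
j=4 picked index 4: u0 ∈ [5/74, 13/74)
j=5 picked index 5: u0 ∈ [15/296, 31/296)
j=6 picked index 6: u0 ∈ [-3/148, 17/148)
j=7 picked index 7: u0 ∈ [-3/296, 1/8)
intersection: [15/148, 31/296)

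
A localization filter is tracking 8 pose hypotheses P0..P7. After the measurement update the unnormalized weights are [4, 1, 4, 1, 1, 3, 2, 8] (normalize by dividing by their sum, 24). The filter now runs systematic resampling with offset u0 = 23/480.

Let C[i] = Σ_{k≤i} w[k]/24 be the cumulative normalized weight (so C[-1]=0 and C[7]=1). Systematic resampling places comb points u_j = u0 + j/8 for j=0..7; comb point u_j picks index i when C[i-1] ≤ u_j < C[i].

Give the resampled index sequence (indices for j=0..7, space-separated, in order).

C = [1/6, 5/24, 3/8, 5/12, 11/24, 7/12, 2/3, 1]
j=0: u_0=23/480 ∈ [0, 1/6) → index 0
j=1: u_1=83/480 ∈ [1/6, 5/24) → index 1
j=2: u_2=143/480 ∈ [5/24, 3/8) → index 2
j=3: u_3=203/480 ∈ [5/12, 11/24) → index 4
j=4: u_4=263/480 ∈ [11/24, 7/12) → index 5
j=5: u_5=323/480 ∈ [2/3, 1) → index 7
j=6: u_6=383/480 ∈ [2/3, 1) → index 7
j=7: u_7=443/480 ∈ [2/3, 1) → index 7

0 1 2 4 5 7 7 7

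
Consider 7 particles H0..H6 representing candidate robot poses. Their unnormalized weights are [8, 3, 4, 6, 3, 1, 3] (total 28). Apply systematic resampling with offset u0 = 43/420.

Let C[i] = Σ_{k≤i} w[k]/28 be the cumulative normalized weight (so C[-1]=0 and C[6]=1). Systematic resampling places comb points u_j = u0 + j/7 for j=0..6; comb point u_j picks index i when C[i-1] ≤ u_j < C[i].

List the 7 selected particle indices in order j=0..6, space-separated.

0 0 1 2 3 4 6

C = [2/7, 11/28, 15/28, 3/4, 6/7, 25/28, 1]
j=0: u_0=43/420 ∈ [0, 2/7) → index 0
j=1: u_1=103/420 ∈ [0, 2/7) → index 0
j=2: u_2=163/420 ∈ [2/7, 11/28) → index 1
j=3: u_3=223/420 ∈ [11/28, 15/28) → index 2
j=4: u_4=283/420 ∈ [15/28, 3/4) → index 3
j=5: u_5=49/60 ∈ [3/4, 6/7) → index 4
j=6: u_6=403/420 ∈ [25/28, 1) → index 6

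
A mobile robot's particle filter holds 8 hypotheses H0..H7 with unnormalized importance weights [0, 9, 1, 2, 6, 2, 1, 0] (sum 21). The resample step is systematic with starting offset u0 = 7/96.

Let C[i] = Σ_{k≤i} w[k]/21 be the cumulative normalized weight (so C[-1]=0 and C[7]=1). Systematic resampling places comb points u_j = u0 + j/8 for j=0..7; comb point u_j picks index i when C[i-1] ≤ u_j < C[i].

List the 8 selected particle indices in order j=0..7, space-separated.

1 1 1 2 4 4 4 5

C = [0, 3/7, 10/21, 4/7, 6/7, 20/21, 1, 1]
j=0: u_0=7/96 ∈ [0, 3/7) → index 1
j=1: u_1=19/96 ∈ [0, 3/7) → index 1
j=2: u_2=31/96 ∈ [0, 3/7) → index 1
j=3: u_3=43/96 ∈ [3/7, 10/21) → index 2
j=4: u_4=55/96 ∈ [4/7, 6/7) → index 4
j=5: u_5=67/96 ∈ [4/7, 6/7) → index 4
j=6: u_6=79/96 ∈ [4/7, 6/7) → index 4
j=7: u_7=91/96 ∈ [6/7, 20/21) → index 5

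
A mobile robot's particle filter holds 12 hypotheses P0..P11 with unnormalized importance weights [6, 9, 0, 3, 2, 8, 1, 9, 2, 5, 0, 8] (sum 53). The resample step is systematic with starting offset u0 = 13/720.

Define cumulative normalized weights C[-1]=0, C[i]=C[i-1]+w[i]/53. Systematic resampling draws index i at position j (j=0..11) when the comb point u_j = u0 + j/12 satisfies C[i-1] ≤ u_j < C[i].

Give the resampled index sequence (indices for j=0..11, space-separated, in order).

0 0 1 1 4 5 5 7 7 9 11 11

C = [6/53, 15/53, 15/53, 18/53, 20/53, 28/53, 29/53, 38/53, 40/53, 45/53, 45/53, 1]
j=0: u_0=13/720 ∈ [0, 6/53) → index 0
j=1: u_1=73/720 ∈ [0, 6/53) → index 0
j=2: u_2=133/720 ∈ [6/53, 15/53) → index 1
j=3: u_3=193/720 ∈ [6/53, 15/53) → index 1
j=4: u_4=253/720 ∈ [18/53, 20/53) → index 4
j=5: u_5=313/720 ∈ [20/53, 28/53) → index 5
j=6: u_6=373/720 ∈ [20/53, 28/53) → index 5
j=7: u_7=433/720 ∈ [29/53, 38/53) → index 7
j=8: u_8=493/720 ∈ [29/53, 38/53) → index 7
j=9: u_9=553/720 ∈ [40/53, 45/53) → index 9
j=10: u_10=613/720 ∈ [45/53, 1) → index 11
j=11: u_11=673/720 ∈ [45/53, 1) → index 11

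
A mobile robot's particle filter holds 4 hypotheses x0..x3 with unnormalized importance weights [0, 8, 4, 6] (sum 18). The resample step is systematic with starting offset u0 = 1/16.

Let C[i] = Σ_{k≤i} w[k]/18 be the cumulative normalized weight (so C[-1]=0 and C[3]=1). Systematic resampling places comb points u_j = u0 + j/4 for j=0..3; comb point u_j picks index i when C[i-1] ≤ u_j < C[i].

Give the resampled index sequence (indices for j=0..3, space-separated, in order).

1 1 2 3

C = [0, 4/9, 2/3, 1]
j=0: u_0=1/16 ∈ [0, 4/9) → index 1
j=1: u_1=5/16 ∈ [0, 4/9) → index 1
j=2: u_2=9/16 ∈ [4/9, 2/3) → index 2
j=3: u_3=13/16 ∈ [2/3, 1) → index 3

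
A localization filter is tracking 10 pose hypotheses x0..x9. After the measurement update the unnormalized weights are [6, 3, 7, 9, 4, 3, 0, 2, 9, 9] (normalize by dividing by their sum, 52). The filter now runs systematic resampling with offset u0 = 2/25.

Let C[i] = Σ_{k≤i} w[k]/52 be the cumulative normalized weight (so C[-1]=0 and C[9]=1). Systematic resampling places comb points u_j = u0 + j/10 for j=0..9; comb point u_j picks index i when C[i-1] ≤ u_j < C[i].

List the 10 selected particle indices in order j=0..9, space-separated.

C = [3/26, 9/52, 4/13, 25/52, 29/52, 8/13, 8/13, 17/26, 43/52, 1]
j=0: u_0=2/25 ∈ [0, 3/26) → index 0
j=1: u_1=9/50 ∈ [9/52, 4/13) → index 2
j=2: u_2=7/25 ∈ [9/52, 4/13) → index 2
j=3: u_3=19/50 ∈ [4/13, 25/52) → index 3
j=4: u_4=12/25 ∈ [4/13, 25/52) → index 3
j=5: u_5=29/50 ∈ [29/52, 8/13) → index 5
j=6: u_6=17/25 ∈ [17/26, 43/52) → index 8
j=7: u_7=39/50 ∈ [17/26, 43/52) → index 8
j=8: u_8=22/25 ∈ [43/52, 1) → index 9
j=9: u_9=49/50 ∈ [43/52, 1) → index 9

0 2 2 3 3 5 8 8 9 9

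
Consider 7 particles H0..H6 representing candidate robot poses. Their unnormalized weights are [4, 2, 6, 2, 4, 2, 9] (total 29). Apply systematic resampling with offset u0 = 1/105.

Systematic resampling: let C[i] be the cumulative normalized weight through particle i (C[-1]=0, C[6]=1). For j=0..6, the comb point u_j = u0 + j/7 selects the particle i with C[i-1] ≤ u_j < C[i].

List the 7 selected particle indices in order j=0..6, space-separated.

0 1 2 3 4 6 6

C = [4/29, 6/29, 12/29, 14/29, 18/29, 20/29, 1]
j=0: u_0=1/105 ∈ [0, 4/29) → index 0
j=1: u_1=16/105 ∈ [4/29, 6/29) → index 1
j=2: u_2=31/105 ∈ [6/29, 12/29) → index 2
j=3: u_3=46/105 ∈ [12/29, 14/29) → index 3
j=4: u_4=61/105 ∈ [14/29, 18/29) → index 4
j=5: u_5=76/105 ∈ [20/29, 1) → index 6
j=6: u_6=13/15 ∈ [20/29, 1) → index 6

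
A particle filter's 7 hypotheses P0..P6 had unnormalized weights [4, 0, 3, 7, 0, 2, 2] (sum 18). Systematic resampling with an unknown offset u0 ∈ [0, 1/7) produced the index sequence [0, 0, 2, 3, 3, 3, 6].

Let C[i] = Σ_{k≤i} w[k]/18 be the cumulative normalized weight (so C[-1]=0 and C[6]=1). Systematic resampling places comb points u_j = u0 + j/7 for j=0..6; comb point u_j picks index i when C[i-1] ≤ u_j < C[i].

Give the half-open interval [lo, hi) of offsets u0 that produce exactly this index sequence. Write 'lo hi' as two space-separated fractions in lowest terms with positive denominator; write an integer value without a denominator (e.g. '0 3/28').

C = [2/9, 2/9, 7/18, 7/9, 7/9, 8/9, 1]
j=0 picked index 0: u0 ∈ [0, 2/9)
j=1 picked index 0: u0 ∈ [-1/7, 5/63)
j=2 picked index 2: u0 ∈ [-4/63, 13/126)
j=3 picked index 3: u0 ∈ [-5/126, 22/63)
j=4 picked index 3: u0 ∈ [-23/126, 13/63)
j=5 picked index 3: u0 ∈ [-41/126, 4/63)
j=6 picked index 6: u0 ∈ [2/63, 1/7)
intersection: [2/63, 4/63)

2/63 4/63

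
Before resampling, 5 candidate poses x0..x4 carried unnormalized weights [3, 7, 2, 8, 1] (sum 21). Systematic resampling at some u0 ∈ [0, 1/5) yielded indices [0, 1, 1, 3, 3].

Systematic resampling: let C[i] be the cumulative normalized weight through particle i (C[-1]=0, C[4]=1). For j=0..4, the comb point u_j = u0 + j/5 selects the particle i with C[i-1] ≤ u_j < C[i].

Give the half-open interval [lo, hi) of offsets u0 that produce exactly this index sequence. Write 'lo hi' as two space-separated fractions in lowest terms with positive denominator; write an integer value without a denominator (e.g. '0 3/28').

C = [1/7, 10/21, 4/7, 20/21, 1]
j=0 picked index 0: u0 ∈ [0, 1/7)
j=1 picked index 1: u0 ∈ [-2/35, 29/105)
j=2 picked index 1: u0 ∈ [-9/35, 8/105)
j=3 picked index 3: u0 ∈ [-1/35, 37/105)
j=4 picked index 3: u0 ∈ [-8/35, 16/105)
intersection: [0, 8/105)

0 8/105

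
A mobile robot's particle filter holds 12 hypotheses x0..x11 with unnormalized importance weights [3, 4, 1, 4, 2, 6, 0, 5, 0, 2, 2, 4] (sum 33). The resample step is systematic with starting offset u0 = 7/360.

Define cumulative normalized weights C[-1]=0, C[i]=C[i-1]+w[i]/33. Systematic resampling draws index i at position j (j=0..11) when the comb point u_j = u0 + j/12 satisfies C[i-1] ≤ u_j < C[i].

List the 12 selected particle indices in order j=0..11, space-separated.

0 1 1 3 3 5 5 5 7 9 10 11

C = [1/11, 7/33, 8/33, 4/11, 14/33, 20/33, 20/33, 25/33, 25/33, 9/11, 29/33, 1]
j=0: u_0=7/360 ∈ [0, 1/11) → index 0
j=1: u_1=37/360 ∈ [1/11, 7/33) → index 1
j=2: u_2=67/360 ∈ [1/11, 7/33) → index 1
j=3: u_3=97/360 ∈ [8/33, 4/11) → index 3
j=4: u_4=127/360 ∈ [8/33, 4/11) → index 3
j=5: u_5=157/360 ∈ [14/33, 20/33) → index 5
j=6: u_6=187/360 ∈ [14/33, 20/33) → index 5
j=7: u_7=217/360 ∈ [14/33, 20/33) → index 5
j=8: u_8=247/360 ∈ [20/33, 25/33) → index 7
j=9: u_9=277/360 ∈ [25/33, 9/11) → index 9
j=10: u_10=307/360 ∈ [9/11, 29/33) → index 10
j=11: u_11=337/360 ∈ [29/33, 1) → index 11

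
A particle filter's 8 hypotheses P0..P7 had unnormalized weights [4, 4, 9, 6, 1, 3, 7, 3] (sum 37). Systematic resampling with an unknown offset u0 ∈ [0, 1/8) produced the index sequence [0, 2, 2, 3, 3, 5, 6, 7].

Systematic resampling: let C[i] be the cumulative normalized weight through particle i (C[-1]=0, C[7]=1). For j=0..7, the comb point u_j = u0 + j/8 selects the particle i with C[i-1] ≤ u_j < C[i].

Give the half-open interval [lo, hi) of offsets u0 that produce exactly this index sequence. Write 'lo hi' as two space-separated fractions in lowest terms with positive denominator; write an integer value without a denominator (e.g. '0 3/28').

C = [4/37, 8/37, 17/37, 23/37, 24/37, 27/37, 34/37, 1]
j=0 picked index 0: u0 ∈ [0, 4/37)
j=1 picked index 2: u0 ∈ [27/296, 99/296)
j=2 picked index 2: u0 ∈ [-5/148, 31/148)
j=3 picked index 3: u0 ∈ [25/296, 73/296)
j=4 picked index 3: u0 ∈ [-3/74, 9/74)
j=5 picked index 5: u0 ∈ [7/296, 31/296)
j=6 picked index 6: u0 ∈ [-3/148, 25/148)
j=7 picked index 7: u0 ∈ [13/296, 1/8)
intersection: [27/296, 31/296)

27/296 31/296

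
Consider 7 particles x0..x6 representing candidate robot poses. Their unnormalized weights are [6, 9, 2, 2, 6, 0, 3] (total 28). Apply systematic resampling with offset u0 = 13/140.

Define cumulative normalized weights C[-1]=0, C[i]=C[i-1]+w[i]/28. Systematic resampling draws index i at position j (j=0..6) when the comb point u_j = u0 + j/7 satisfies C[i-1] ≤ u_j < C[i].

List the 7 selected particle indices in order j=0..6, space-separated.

C = [3/14, 15/28, 17/28, 19/28, 25/28, 25/28, 1]
j=0: u_0=13/140 ∈ [0, 3/14) → index 0
j=1: u_1=33/140 ∈ [3/14, 15/28) → index 1
j=2: u_2=53/140 ∈ [3/14, 15/28) → index 1
j=3: u_3=73/140 ∈ [3/14, 15/28) → index 1
j=4: u_4=93/140 ∈ [17/28, 19/28) → index 3
j=5: u_5=113/140 ∈ [19/28, 25/28) → index 4
j=6: u_6=19/20 ∈ [25/28, 1) → index 6

0 1 1 1 3 4 6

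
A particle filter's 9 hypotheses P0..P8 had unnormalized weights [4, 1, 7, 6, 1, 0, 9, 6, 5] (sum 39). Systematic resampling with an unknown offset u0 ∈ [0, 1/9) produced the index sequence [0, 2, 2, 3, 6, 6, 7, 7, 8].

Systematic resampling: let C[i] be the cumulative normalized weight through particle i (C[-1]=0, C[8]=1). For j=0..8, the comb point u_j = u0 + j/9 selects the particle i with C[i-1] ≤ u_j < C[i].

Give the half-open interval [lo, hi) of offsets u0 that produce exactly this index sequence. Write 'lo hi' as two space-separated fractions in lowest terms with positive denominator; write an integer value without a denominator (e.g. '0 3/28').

C = [4/39, 5/39, 4/13, 6/13, 19/39, 19/39, 28/39, 34/39, 1]
j=0 picked index 0: u0 ∈ [0, 4/39)
j=1 picked index 2: u0 ∈ [2/117, 23/117)
j=2 picked index 2: u0 ∈ [-11/117, 10/117)
j=3 picked index 3: u0 ∈ [-1/39, 5/39)
j=4 picked index 6: u0 ∈ [5/117, 32/117)
j=5 picked index 6: u0 ∈ [-8/117, 19/117)
j=6 picked index 7: u0 ∈ [2/39, 8/39)
j=7 picked index 7: u0 ∈ [-7/117, 11/117)
j=8 picked index 8: u0 ∈ [-2/117, 1/9)
intersection: [2/39, 10/117)

2/39 10/117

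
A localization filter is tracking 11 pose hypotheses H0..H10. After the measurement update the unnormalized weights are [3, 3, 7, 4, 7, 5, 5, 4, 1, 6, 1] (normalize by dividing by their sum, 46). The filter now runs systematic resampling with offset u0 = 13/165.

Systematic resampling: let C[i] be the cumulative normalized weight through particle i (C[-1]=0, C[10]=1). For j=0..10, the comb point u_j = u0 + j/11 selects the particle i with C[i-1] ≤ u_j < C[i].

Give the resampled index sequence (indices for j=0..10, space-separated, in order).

1 2 2 3 4 5 5 6 7 9 10

C = [3/46, 3/23, 13/46, 17/46, 12/23, 29/46, 17/23, 19/23, 39/46, 45/46, 1]
j=0: u_0=13/165 ∈ [3/46, 3/23) → index 1
j=1: u_1=28/165 ∈ [3/23, 13/46) → index 2
j=2: u_2=43/165 ∈ [3/23, 13/46) → index 2
j=3: u_3=58/165 ∈ [13/46, 17/46) → index 3
j=4: u_4=73/165 ∈ [17/46, 12/23) → index 4
j=5: u_5=8/15 ∈ [12/23, 29/46) → index 5
j=6: u_6=103/165 ∈ [12/23, 29/46) → index 5
j=7: u_7=118/165 ∈ [29/46, 17/23) → index 6
j=8: u_8=133/165 ∈ [17/23, 19/23) → index 7
j=9: u_9=148/165 ∈ [39/46, 45/46) → index 9
j=10: u_10=163/165 ∈ [45/46, 1) → index 10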